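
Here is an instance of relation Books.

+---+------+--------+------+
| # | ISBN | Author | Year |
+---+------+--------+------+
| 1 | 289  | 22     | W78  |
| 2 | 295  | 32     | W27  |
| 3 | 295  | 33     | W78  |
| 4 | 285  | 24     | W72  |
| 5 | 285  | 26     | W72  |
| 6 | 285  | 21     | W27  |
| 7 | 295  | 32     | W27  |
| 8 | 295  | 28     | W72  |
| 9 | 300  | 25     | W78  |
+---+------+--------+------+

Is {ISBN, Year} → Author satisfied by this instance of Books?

No

(ISBN=289, Year=W78): row 1 → Author = 22 ✓
(ISBN=295, Year=W27): rows 2, 7 → Author = 32, 32 ✓
(ISBN=295, Year=W78): row 3 → Author = 33 ✓
(ISBN=285, Year=W72): rows 4, 5 → Author takes values {24, 26} — violation
(ISBN=285, Year=W27): row 6 → Author = 21 ✓
(ISBN=295, Year=W72): row 8 → Author = 28 ✓
(ISBN=300, Year=W78): row 9 → Author = 25 ✓
Two rows agree on {ISBN, Year} but differ on Author, so {ISBN, Year} → Author does not hold.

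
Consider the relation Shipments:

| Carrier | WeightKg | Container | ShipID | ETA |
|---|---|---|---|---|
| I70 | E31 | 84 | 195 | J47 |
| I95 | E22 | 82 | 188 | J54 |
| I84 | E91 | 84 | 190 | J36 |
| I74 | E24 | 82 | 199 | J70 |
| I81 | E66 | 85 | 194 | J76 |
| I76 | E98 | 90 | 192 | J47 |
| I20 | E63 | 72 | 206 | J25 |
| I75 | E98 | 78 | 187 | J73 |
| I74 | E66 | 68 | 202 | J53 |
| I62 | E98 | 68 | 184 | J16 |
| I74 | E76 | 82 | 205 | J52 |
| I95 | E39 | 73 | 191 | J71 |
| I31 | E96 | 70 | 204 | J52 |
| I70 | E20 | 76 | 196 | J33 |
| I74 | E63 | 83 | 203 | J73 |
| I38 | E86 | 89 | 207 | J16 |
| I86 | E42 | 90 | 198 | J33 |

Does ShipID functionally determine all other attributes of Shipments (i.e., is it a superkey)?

Yes

All 17 rows have distinct ShipID values, so ShipID → (all attributes) holds and ShipID is a superkey.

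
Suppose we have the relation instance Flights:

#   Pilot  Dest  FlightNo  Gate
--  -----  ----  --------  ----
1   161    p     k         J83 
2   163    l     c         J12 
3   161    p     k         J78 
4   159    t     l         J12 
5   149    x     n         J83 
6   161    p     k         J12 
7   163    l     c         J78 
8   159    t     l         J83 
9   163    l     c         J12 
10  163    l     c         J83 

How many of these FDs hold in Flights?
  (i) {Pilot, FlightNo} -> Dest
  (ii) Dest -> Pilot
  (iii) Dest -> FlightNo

(i) {Pilot, FlightNo} -> Dest: every LHS value maps to a single RHS value — holds.
(ii) Dest -> Pilot: every LHS value maps to a single RHS value — holds.
(iii) Dest -> FlightNo: every LHS value maps to a single RHS value — holds.
3 of the 3 dependencies hold.

3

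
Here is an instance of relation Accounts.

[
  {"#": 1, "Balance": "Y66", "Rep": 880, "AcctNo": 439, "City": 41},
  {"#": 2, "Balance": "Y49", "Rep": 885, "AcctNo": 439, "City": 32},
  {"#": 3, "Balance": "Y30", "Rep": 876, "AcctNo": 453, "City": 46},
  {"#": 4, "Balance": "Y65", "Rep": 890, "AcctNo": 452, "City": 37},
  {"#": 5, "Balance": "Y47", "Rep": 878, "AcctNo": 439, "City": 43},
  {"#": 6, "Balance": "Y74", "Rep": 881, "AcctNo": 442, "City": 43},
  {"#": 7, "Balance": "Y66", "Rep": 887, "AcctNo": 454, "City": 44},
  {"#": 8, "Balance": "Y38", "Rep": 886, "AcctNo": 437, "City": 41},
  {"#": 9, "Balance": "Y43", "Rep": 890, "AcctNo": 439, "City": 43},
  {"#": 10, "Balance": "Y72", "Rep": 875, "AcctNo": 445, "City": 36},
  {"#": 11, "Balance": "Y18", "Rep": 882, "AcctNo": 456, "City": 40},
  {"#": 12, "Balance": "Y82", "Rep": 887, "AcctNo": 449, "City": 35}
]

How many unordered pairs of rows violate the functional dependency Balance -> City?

1

Balance=Y66: violating pairs (1,7) — 1 pair.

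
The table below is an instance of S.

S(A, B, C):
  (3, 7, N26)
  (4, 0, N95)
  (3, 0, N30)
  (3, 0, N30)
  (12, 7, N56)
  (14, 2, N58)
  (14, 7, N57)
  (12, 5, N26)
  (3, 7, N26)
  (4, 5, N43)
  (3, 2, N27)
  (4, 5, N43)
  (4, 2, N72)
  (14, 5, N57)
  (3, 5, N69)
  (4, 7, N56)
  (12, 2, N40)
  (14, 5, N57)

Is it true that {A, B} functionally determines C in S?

(A=3, B=7): 2 rows → C = N26, N26 ✓
(A=4, B=0): 1 row → C = N95 ✓
(A=3, B=0): 2 rows → C = N30, N30 ✓
(A=12, B=7): 1 row → C = N56 ✓
(A=14, B=2): 1 row → C = N58 ✓
(A=14, B=7): 1 row → C = N57 ✓
(A=12, B=5): 1 row → C = N26 ✓
(A=4, B=5): 2 rows → C = N43, N43 ✓
(A=3, B=2): 1 row → C = N27 ✓
(A=4, B=2): 1 row → C = N72 ✓
(A=14, B=5): 2 rows → C = N57, N57 ✓
(A=3, B=5): 1 row → C = N69 ✓
(A=4, B=7): 1 row → C = N56 ✓
(A=12, B=2): 1 row → C = N40 ✓
Every {A, B} value is associated with a single C value, so {A, B} -> C holds.

Yes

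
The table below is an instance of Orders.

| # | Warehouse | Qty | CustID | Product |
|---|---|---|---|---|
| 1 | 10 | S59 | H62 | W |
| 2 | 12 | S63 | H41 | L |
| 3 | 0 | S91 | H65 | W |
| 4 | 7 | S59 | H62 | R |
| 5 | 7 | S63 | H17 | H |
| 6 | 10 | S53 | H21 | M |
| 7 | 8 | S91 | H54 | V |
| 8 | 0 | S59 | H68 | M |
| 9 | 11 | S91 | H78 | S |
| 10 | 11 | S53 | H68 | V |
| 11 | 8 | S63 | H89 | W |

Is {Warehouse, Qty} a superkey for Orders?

Yes

All 11 rows have distinct {Warehouse, Qty} values, so {Warehouse, Qty} → (all attributes) holds and {Warehouse, Qty} is a superkey.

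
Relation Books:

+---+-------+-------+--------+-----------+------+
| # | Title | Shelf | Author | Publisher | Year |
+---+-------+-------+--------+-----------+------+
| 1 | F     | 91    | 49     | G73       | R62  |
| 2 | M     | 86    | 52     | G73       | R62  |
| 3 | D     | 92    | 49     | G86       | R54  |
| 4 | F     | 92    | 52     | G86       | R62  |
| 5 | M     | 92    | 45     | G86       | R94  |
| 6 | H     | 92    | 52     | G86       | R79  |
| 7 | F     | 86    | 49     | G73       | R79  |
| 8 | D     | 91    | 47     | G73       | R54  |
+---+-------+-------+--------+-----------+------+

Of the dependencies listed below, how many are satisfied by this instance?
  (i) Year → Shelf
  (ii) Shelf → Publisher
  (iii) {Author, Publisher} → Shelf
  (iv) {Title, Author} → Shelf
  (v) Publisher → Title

1

(i) Year → Shelf: Year=R62: rows 1, 2, 4 → Shelf takes values {91, 86, 92} — violation; Year=R54: rows 3, 8 → Shelf takes values {92, 91} — violation; Year=R79: rows 6, 7 → Shelf takes values {92, 86} — violation — fails.
(ii) Shelf → Publisher: every LHS value maps to a single RHS value — holds.
(iii) {Author, Publisher} → Shelf: (Author=49, Publisher=G73): rows 1, 7 → Shelf takes values {91, 86} — violation — fails.
(iv) {Title, Author} → Shelf: (Title=F, Author=49): rows 1, 7 → Shelf takes values {91, 86} — violation — fails.
(v) Publisher → Title: Publisher=G73: rows 1, 2, 7, 8 → Title takes values {F, M, D} — violation; Publisher=G86: rows 3, 4, 5, 6 → Title takes values {D, F, M, H} — violation — fails.
1 of the 5 dependencies holds.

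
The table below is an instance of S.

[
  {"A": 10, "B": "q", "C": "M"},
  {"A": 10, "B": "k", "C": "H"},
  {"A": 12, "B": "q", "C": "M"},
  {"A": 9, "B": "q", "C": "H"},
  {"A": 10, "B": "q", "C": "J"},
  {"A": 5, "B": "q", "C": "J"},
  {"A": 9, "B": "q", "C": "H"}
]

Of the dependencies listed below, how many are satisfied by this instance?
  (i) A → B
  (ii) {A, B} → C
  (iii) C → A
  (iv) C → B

(i) A → B: A=10: 3 rows → B takes values {q, k} — violation — fails.
(ii) {A, B} → C: (A=10, B=q): 2 rows → C takes values {M, J} — violation — fails.
(iii) C → A: C=M: 2 rows → A takes values {10, 12} — violation; C=H: 3 rows → A takes values {10, 9} — violation; C=J: 2 rows → A takes values {10, 5} — violation — fails.
(iv) C → B: C=H: 3 rows → B takes values {k, q} — violation — fails.
None of the 4 dependencies hold.

0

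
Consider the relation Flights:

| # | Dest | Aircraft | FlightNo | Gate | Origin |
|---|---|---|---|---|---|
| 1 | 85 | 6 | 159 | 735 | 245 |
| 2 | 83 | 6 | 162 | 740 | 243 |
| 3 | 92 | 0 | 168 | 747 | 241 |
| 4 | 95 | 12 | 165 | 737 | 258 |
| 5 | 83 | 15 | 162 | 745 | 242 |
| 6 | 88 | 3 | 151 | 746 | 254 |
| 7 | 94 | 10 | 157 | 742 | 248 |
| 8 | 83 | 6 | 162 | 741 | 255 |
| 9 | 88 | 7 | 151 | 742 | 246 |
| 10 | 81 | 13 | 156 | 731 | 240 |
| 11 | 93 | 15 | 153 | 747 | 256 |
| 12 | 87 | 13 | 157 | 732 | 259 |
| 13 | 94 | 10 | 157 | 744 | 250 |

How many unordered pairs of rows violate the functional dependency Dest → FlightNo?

Dest=83: all 3 rows agree on FlightNo — 0 pairs.
Dest=88: all 2 rows agree on FlightNo — 0 pairs.
Dest=94: all 2 rows agree on FlightNo — 0 pairs.

0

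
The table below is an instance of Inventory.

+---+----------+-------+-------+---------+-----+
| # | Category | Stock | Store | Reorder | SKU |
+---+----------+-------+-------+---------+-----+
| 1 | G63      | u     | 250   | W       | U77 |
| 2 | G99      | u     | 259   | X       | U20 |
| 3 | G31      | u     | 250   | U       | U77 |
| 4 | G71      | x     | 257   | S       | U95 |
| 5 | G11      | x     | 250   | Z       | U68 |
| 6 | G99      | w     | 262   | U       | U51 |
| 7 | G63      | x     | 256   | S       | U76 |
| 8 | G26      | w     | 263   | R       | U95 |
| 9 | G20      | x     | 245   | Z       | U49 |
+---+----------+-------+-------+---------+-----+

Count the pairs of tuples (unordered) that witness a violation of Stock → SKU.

Stock=u: violating pairs (1,2), (2,3) — 2 pairs.
Stock=x: violating pairs (4,5), (4,7), (4,9), (5,7), (5,9), (7,9) — 6 pairs.
Stock=w: violating pairs (6,8) — 1 pair.

9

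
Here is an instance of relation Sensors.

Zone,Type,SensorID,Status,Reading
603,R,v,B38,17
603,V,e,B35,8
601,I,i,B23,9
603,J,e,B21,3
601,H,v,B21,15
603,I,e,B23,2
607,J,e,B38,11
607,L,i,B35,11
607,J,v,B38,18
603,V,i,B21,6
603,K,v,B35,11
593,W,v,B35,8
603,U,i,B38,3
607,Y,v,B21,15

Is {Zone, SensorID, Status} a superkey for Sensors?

Yes

All 14 rows have distinct {Zone, SensorID, Status} values, so {Zone, SensorID, Status} → (all attributes) holds and {Zone, SensorID, Status} is a superkey.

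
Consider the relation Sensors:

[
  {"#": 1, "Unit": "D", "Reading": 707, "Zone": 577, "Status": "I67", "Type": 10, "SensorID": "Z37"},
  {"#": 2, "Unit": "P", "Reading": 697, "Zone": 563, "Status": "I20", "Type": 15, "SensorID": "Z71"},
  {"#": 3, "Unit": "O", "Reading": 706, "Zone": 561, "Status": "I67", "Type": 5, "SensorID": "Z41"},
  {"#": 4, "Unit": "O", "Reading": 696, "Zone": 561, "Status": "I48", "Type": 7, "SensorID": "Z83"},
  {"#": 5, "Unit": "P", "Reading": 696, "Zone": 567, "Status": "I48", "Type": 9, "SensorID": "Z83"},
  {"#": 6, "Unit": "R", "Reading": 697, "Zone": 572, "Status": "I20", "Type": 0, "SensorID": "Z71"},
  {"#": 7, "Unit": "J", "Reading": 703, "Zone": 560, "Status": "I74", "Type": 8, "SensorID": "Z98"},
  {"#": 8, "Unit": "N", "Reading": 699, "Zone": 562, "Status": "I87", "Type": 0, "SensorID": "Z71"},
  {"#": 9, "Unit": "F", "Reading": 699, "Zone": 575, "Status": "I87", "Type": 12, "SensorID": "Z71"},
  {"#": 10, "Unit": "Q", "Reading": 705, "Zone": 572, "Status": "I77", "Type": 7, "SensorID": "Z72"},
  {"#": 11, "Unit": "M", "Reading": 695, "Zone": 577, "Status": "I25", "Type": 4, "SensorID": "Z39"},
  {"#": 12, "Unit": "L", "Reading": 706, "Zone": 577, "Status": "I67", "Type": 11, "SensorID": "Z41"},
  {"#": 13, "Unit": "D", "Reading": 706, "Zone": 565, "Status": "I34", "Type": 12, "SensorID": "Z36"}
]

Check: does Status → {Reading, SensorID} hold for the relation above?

Status=I67: rows 1, 3, 12 → {Reading,SensorID} takes values {(707, Z37), (706, Z41)} — violation
Status=I20: rows 2, 6 → {Reading,SensorID} = (697, Z71), (697, Z71) ✓
Status=I48: rows 4, 5 → {Reading,SensorID} = (696, Z83), (696, Z83) ✓
Status=I74: row 7 → {Reading,SensorID} = (703, Z98) ✓
Status=I87: rows 8, 9 → {Reading,SensorID} = (699, Z71), (699, Z71) ✓
Status=I77: row 10 → {Reading,SensorID} = (705, Z72) ✓
Status=I25: row 11 → {Reading,SensorID} = (695, Z39) ✓
Status=I34: row 13 → {Reading,SensorID} = (706, Z36) ✓
Two rows agree on Status but differ on {Reading, SensorID}, so Status → {Reading, SensorID} does not hold.

No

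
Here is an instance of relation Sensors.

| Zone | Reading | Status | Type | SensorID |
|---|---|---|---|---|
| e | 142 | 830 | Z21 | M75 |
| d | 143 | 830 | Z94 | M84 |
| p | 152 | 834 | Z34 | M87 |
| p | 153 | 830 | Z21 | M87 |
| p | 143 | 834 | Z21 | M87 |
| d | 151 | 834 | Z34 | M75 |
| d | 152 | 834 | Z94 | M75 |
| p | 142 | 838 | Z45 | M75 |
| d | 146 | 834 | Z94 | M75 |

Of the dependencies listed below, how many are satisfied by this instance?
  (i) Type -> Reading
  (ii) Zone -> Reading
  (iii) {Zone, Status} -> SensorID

1

(i) Type -> Reading: Type=Z21: 3 rows → Reading takes values {142, 153, 143} — violation; Type=Z94: 3 rows → Reading takes values {143, 152, 146} — violation; Type=Z34: 2 rows → Reading takes values {152, 151} — violation — fails.
(ii) Zone -> Reading: Zone=d: 4 rows → Reading takes values {143, 151, 152, 146} — violation; Zone=p: 4 rows → Reading takes values {152, 153, 143, 142} — violation — fails.
(iii) {Zone, Status} -> SensorID: every LHS value maps to a single RHS value — holds.
1 of the 3 dependencies holds.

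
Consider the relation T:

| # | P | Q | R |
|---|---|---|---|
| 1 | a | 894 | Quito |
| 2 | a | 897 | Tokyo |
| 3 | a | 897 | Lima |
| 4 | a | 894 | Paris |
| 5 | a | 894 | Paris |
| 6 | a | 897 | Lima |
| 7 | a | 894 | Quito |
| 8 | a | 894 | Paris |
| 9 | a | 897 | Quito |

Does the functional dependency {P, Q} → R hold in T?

No

(P=a, Q=894): rows 1, 4, 5, 7, 8 → R takes values {Quito, Paris} — violation
(P=a, Q=897): rows 2, 3, 6, 9 → R takes values {Tokyo, Lima, Quito} — violation
Two rows agree on {P, Q} but differ on R, so {P, Q} → R does not hold.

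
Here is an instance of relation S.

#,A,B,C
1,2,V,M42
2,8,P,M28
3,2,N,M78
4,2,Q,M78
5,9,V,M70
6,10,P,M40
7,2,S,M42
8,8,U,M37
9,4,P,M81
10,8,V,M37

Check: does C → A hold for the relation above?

C=M42: rows 1, 7 → A = 2, 2 ✓
C=M28: row 2 → A = 8 ✓
C=M78: rows 3, 4 → A = 2, 2 ✓
C=M70: row 5 → A = 9 ✓
C=M40: row 6 → A = 10 ✓
C=M37: rows 8, 10 → A = 8, 8 ✓
C=M81: row 9 → A = 4 ✓
Every C value is associated with a single A value, so C → A holds.

Yes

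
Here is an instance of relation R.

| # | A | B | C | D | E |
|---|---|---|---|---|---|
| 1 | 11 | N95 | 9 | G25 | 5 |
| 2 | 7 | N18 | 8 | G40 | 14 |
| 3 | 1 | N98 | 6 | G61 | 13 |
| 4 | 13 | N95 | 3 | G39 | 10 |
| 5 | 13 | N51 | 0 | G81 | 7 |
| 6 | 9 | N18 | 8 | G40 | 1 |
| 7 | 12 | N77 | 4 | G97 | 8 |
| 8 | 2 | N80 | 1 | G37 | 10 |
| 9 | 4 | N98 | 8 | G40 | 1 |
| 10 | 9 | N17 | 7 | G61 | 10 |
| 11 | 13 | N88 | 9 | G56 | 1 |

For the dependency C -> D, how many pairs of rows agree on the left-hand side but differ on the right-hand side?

1

C=9: violating pairs (1,11) — 1 pair.
C=8: all 3 rows agree on D — 0 pairs.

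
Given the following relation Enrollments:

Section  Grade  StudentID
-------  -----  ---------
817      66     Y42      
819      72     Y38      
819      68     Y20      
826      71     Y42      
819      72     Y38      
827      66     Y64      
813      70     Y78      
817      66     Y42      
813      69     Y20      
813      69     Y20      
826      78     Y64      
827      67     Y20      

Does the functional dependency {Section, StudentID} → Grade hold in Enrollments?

(Section=817, StudentID=Y42): 2 rows → Grade = 66, 66 ✓
(Section=819, StudentID=Y38): 2 rows → Grade = 72, 72 ✓
(Section=819, StudentID=Y20): 1 row → Grade = 68 ✓
(Section=826, StudentID=Y42): 1 row → Grade = 71 ✓
(Section=827, StudentID=Y64): 1 row → Grade = 66 ✓
(Section=813, StudentID=Y78): 1 row → Grade = 70 ✓
(Section=813, StudentID=Y20): 2 rows → Grade = 69, 69 ✓
(Section=826, StudentID=Y64): 1 row → Grade = 78 ✓
(Section=827, StudentID=Y20): 1 row → Grade = 67 ✓
Every {Section, StudentID} value is associated with a single Grade value, so {Section, StudentID} → Grade holds.

Yes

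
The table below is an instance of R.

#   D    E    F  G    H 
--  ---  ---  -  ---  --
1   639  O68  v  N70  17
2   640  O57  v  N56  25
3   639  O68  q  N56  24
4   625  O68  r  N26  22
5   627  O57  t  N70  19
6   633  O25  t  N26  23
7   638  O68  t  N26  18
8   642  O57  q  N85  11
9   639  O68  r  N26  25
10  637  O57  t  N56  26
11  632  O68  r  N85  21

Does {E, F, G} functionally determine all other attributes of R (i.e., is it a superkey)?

No

Rows 4 and 9 have the same {E, F, G} value (E=O68, F=r, G=N26) but are distinct tuples, so {E, F, G} does not determine every attribute — not a superkey.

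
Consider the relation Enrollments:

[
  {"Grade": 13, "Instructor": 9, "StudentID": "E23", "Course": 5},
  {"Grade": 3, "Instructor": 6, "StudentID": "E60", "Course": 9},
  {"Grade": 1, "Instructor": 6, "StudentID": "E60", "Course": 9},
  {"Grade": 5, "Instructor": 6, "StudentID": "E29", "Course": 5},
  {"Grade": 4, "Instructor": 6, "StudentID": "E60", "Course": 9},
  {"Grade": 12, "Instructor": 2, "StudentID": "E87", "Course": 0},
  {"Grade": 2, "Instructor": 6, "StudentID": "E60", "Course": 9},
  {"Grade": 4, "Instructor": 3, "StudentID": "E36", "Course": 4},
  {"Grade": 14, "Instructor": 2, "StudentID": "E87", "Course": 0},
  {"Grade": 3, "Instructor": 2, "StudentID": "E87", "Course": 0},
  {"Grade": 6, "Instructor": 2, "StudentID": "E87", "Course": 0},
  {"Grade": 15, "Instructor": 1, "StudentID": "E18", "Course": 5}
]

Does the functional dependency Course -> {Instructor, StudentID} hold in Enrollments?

Course=5: 3 rows → {Instructor,StudentID} takes values {(9, E23), (6, E29), (1, E18)} — violation
Course=9: 4 rows → {Instructor,StudentID} = (6, E60), (6, E60), (6, E60), (6, E60) ✓
Course=0: 4 rows → {Instructor,StudentID} = (2, E87), (2, E87), (2, E87), (2, E87) ✓
Course=4: 1 row → {Instructor,StudentID} = (3, E36) ✓
Two rows agree on Course but differ on {Instructor, StudentID}, so Course -> {Instructor, StudentID} does not hold.

No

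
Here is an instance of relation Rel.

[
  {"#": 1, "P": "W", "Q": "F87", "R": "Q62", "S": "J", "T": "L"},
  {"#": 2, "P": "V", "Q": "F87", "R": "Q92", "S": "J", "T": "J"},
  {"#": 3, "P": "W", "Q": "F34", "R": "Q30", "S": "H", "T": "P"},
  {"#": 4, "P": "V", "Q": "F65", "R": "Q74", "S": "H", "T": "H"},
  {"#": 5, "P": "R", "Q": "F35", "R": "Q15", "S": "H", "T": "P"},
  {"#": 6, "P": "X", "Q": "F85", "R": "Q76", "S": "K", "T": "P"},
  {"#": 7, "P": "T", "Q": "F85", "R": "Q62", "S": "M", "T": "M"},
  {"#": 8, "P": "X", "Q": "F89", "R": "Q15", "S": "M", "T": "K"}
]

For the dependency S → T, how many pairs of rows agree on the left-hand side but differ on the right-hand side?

S=J: violating pairs (1,2) — 1 pair.
S=H: violating pairs (3,4), (4,5) — 2 pairs.
S=M: violating pairs (7,8) — 1 pair.

4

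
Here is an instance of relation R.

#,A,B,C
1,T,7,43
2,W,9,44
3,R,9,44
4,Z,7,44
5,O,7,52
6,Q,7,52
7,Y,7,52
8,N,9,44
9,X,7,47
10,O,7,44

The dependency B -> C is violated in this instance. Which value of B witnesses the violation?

B=7: rows 1, 4, 5, 6, 7, 9, 10 → C takes values {43, 44, 52, 47} — violation
B=9: rows 2, 3, 8 → C = 44, 44, 44 ✓
The only B value with inconsistent C is B=7.

7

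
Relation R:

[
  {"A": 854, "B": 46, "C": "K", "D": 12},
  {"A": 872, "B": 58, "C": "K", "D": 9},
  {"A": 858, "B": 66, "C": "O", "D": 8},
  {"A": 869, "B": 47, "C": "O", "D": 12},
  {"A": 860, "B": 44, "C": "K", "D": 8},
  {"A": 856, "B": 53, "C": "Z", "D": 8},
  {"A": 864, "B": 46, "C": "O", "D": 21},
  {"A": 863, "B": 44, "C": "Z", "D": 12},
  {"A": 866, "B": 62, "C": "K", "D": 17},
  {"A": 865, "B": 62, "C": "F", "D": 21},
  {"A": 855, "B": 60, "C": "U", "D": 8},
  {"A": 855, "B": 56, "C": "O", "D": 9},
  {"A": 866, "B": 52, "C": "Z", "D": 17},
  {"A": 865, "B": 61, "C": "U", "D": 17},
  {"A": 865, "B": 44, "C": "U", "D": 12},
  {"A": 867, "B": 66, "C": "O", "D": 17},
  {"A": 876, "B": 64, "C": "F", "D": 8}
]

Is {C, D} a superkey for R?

All 17 rows have distinct {C, D} values, so {C, D} → (all attributes) holds and {C, D} is a superkey.

Yes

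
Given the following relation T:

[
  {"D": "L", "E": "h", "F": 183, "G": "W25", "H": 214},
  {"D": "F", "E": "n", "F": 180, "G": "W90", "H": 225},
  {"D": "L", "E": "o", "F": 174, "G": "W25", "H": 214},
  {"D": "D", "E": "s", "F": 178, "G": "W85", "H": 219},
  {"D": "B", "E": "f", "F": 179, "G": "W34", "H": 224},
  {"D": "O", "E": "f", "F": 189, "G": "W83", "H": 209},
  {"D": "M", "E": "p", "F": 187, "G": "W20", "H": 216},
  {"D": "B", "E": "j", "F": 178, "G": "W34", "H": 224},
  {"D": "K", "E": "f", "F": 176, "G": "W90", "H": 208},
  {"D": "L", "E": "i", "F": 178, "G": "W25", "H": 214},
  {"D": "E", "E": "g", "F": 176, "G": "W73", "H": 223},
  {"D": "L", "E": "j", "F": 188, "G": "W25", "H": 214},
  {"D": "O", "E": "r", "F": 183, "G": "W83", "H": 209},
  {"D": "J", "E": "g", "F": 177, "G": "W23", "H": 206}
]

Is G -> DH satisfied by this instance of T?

G=W25: 4 rows → {D,H} = (L, 214), (L, 214), (L, 214), (L, 214) ✓
G=W90: 2 rows → {D,H} takes values {(F, 225), (K, 208)} — violation
G=W85: 1 row → {D,H} = (D, 219) ✓
G=W34: 2 rows → {D,H} = (B, 224), (B, 224) ✓
G=W83: 2 rows → {D,H} = (O, 209), (O, 209) ✓
G=W20: 1 row → {D,H} = (M, 216) ✓
G=W73: 1 row → {D,H} = (E, 223) ✓
G=W23: 1 row → {D,H} = (J, 206) ✓
Two rows agree on G but differ on DH, so G -> DH does not hold.

No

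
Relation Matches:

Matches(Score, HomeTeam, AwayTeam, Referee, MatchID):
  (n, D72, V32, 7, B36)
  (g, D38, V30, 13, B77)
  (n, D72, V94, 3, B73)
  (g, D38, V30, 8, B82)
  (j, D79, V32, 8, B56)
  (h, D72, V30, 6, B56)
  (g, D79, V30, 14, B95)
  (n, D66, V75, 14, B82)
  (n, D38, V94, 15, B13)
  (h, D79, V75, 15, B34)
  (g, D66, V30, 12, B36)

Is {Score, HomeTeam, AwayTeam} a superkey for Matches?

Two distinct rows share (Score=g, HomeTeam=D38, AwayTeam=V30), so {Score, HomeTeam, AwayTeam} does not determine every attribute — not a superkey.

No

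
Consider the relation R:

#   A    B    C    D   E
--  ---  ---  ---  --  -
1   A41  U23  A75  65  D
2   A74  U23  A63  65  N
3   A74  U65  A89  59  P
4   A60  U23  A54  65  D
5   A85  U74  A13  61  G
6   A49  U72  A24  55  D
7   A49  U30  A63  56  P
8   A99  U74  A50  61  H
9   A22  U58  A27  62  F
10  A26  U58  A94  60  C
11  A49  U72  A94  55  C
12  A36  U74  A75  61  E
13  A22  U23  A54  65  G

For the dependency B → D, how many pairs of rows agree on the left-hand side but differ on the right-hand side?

B=U23: all 4 rows agree on D — 0 pairs.
B=U74: all 3 rows agree on D — 0 pairs.
B=U72: all 2 rows agree on D — 0 pairs.
B=U58: violating pairs (9,10) — 1 pair.

1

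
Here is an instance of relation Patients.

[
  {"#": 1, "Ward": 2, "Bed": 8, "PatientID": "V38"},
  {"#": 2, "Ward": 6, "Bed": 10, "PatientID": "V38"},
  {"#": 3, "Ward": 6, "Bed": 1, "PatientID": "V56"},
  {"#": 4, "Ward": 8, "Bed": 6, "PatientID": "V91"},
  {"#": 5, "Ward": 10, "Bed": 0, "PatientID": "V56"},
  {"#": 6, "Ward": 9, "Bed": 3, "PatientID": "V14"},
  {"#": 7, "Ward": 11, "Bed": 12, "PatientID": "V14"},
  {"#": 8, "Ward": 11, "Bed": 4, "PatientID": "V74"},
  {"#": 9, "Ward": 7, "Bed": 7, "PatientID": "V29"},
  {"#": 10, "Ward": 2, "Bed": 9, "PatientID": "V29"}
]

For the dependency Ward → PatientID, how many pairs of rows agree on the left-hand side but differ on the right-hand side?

Ward=2: violating pairs (1,10) — 1 pair.
Ward=6: violating pairs (2,3) — 1 pair.
Ward=11: violating pairs (7,8) — 1 pair.

3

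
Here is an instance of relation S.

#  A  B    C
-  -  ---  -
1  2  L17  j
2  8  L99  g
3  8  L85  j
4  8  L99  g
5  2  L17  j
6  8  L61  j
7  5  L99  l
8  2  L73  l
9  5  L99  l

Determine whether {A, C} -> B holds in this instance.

No

(A=2, C=j): rows 1, 5 → B = L17, L17 ✓
(A=8, C=g): rows 2, 4 → B = L99, L99 ✓
(A=8, C=j): rows 3, 6 → B takes values {L85, L61} — violation
(A=5, C=l): rows 7, 9 → B = L99, L99 ✓
(A=2, C=l): row 8 → B = L73 ✓
Two rows agree on {A, C} but differ on B, so {A, C} -> B does not hold.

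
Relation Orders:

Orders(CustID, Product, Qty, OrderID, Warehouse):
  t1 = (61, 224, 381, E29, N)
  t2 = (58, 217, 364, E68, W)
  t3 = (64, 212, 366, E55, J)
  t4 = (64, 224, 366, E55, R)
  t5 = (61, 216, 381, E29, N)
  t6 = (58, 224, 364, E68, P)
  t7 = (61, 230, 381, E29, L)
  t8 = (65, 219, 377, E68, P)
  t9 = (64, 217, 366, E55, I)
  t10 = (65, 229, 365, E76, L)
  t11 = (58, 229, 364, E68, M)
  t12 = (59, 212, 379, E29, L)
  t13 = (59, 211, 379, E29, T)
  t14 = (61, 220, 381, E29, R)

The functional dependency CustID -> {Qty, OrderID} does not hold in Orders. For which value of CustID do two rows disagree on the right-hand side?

CustID=61: rows 1, 5, 7, 14 → {Qty,OrderID} = (381, E29), (381, E29), (381, E29), (381, E29) ✓
CustID=58: rows 2, 6, 11 → {Qty,OrderID} = (364, E68), (364, E68), (364, E68) ✓
CustID=64: rows 3, 4, 9 → {Qty,OrderID} = (366, E55), (366, E55), (366, E55) ✓
CustID=65: rows 8, 10 → {Qty,OrderID} takes values {(377, E68), (365, E76)} — violation
CustID=59: rows 12, 13 → {Qty,OrderID} = (379, E29), (379, E29) ✓
The only CustID value with inconsistent RHS is CustID=65.

65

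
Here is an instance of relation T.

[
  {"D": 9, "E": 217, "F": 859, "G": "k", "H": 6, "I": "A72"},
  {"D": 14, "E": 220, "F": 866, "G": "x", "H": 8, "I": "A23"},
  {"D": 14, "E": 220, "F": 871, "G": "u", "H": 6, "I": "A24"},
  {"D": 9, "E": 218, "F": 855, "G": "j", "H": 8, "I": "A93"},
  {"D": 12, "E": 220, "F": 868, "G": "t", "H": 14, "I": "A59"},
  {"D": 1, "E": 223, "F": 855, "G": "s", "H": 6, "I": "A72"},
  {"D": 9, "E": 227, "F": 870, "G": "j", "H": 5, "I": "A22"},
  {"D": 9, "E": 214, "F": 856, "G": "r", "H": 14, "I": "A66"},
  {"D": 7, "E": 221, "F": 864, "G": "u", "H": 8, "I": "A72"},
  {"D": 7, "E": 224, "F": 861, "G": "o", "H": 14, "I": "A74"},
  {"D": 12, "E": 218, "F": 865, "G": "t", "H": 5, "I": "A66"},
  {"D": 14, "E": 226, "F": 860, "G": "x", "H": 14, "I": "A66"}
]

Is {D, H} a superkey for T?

Yes

All 12 rows have distinct {D, H} values, so {D, H} → (all attributes) holds and {D, H} is a superkey.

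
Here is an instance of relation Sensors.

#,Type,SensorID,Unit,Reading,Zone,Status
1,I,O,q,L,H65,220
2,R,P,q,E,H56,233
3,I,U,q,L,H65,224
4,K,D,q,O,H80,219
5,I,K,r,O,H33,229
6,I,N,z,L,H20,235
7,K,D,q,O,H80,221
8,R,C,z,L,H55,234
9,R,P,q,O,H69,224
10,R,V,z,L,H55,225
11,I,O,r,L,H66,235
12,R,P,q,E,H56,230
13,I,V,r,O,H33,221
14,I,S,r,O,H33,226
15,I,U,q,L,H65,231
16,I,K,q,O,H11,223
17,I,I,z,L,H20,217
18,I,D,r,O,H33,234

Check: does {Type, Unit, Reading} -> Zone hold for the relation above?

(Type=I, Unit=q, Reading=L): rows 1, 3, 15 → Zone = H65, H65, H65 ✓
(Type=R, Unit=q, Reading=E): rows 2, 12 → Zone = H56, H56 ✓
(Type=K, Unit=q, Reading=O): rows 4, 7 → Zone = H80, H80 ✓
(Type=I, Unit=r, Reading=O): rows 5, 13, 14, 18 → Zone = H33, H33, H33, H33 ✓
(Type=I, Unit=z, Reading=L): rows 6, 17 → Zone = H20, H20 ✓
(Type=R, Unit=z, Reading=L): rows 8, 10 → Zone = H55, H55 ✓
(Type=R, Unit=q, Reading=O): row 9 → Zone = H69 ✓
(Type=I, Unit=r, Reading=L): row 11 → Zone = H66 ✓
(Type=I, Unit=q, Reading=O): row 16 → Zone = H11 ✓
Every {Type, Unit, Reading} value is associated with a single Zone value, so {Type, Unit, Reading} -> Zone holds.

Yes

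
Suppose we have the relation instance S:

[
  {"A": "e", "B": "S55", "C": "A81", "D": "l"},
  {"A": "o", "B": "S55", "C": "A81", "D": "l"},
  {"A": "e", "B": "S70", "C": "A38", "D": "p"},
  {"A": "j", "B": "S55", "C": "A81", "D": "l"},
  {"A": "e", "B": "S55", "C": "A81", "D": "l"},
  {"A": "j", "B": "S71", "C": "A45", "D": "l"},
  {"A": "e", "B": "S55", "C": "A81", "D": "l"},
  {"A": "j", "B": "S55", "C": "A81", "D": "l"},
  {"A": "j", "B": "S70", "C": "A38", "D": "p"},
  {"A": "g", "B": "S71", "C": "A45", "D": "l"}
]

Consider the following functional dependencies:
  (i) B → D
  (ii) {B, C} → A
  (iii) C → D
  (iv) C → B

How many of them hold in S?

3

(i) B → D: every LHS value maps to a single RHS value — holds.
(ii) {B, C} → A: (B=S55, C=A81): 6 rows → A takes values {e, o, j} — violation; (B=S70, C=A38): 2 rows → A takes values {e, j} — violation; (B=S71, C=A45): 2 rows → A takes values {j, g} — violation — fails.
(iii) C → D: every LHS value maps to a single RHS value — holds.
(iv) C → B: every LHS value maps to a single RHS value — holds.
3 of the 4 dependencies hold.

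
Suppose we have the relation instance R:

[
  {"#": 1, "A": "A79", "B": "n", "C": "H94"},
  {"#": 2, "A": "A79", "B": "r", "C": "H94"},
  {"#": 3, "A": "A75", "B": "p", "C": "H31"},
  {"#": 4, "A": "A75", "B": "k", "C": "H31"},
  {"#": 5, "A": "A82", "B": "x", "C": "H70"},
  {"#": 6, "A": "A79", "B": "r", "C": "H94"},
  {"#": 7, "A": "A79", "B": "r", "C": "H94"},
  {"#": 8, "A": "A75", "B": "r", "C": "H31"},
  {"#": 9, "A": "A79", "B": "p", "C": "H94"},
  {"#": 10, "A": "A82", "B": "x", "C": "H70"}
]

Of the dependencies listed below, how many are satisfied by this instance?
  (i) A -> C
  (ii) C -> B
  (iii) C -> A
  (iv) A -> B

2

(i) A -> C: every LHS value maps to a single RHS value — holds.
(ii) C -> B: C=H94: rows 1, 2, 6, 7, 9 → B takes values {n, r, p} — violation; C=H31: rows 3, 4, 8 → B takes values {p, k, r} — violation — fails.
(iii) C -> A: every LHS value maps to a single RHS value — holds.
(iv) A -> B: A=A79: rows 1, 2, 6, 7, 9 → B takes values {n, r, p} — violation; A=A75: rows 3, 4, 8 → B takes values {p, k, r} — violation — fails.
2 of the 4 dependencies hold.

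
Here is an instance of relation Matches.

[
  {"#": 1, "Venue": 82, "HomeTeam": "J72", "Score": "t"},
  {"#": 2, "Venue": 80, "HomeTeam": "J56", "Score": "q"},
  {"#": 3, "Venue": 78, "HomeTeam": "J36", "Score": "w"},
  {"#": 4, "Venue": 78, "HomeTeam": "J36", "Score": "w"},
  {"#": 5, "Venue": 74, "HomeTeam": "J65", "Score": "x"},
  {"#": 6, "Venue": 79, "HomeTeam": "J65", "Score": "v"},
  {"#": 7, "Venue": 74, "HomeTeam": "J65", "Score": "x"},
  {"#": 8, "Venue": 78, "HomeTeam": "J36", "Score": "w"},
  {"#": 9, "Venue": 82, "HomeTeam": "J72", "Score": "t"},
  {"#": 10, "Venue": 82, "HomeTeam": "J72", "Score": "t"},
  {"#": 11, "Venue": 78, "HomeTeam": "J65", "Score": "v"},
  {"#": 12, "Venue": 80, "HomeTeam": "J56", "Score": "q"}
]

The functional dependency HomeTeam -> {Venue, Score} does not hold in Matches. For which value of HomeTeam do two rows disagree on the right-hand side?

HomeTeam=J72: rows 1, 9, 10 → {Venue,Score} = (82, t), (82, t), (82, t) ✓
HomeTeam=J56: rows 2, 12 → {Venue,Score} = (80, q), (80, q) ✓
HomeTeam=J36: rows 3, 4, 8 → {Venue,Score} = (78, w), (78, w), (78, w) ✓
HomeTeam=J65: rows 5, 6, 7, 11 → {Venue,Score} takes values {(74, x), (79, v), (78, v)} — violation
The only HomeTeam value with inconsistent RHS is HomeTeam=J65.

J65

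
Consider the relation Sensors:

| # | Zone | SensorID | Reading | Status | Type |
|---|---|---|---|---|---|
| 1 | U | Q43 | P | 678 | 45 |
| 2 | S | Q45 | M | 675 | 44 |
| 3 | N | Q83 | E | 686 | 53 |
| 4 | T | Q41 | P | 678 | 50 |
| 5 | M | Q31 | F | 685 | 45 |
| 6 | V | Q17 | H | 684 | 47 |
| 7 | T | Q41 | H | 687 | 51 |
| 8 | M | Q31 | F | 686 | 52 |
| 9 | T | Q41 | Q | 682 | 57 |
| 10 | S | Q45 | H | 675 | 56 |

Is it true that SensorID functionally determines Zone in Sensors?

Yes

SensorID=Q43: row 1 → Zone = U ✓
SensorID=Q45: rows 2, 10 → Zone = S, S ✓
SensorID=Q83: row 3 → Zone = N ✓
SensorID=Q41: rows 4, 7, 9 → Zone = T, T, T ✓
SensorID=Q31: rows 5, 8 → Zone = M, M ✓
SensorID=Q17: row 6 → Zone = V ✓
Every SensorID value is associated with a single Zone value, so SensorID → Zone holds.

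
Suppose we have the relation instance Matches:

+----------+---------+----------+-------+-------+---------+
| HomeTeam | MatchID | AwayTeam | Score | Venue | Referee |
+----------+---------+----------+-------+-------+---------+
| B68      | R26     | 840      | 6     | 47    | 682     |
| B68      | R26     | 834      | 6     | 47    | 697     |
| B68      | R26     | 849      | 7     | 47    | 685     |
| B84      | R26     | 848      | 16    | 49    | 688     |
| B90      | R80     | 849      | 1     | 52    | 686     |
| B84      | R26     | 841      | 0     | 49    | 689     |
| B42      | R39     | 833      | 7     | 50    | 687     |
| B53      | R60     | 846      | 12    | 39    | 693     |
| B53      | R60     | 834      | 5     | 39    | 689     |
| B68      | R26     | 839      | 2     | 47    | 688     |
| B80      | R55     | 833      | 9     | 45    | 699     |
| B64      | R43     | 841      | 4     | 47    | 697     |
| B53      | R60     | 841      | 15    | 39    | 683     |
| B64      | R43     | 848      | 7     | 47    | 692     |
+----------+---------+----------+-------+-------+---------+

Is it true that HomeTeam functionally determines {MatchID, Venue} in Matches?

Yes

HomeTeam=B68: 4 rows → {MatchID,Venue} = (R26, 47), (R26, 47), (R26, 47), (R26, 47) ✓
HomeTeam=B84: 2 rows → {MatchID,Venue} = (R26, 49), (R26, 49) ✓
HomeTeam=B90: 1 row → {MatchID,Venue} = (R80, 52) ✓
HomeTeam=B42: 1 row → {MatchID,Venue} = (R39, 50) ✓
HomeTeam=B53: 3 rows → {MatchID,Venue} = (R60, 39), (R60, 39), (R60, 39) ✓
HomeTeam=B80: 1 row → {MatchID,Venue} = (R55, 45) ✓
HomeTeam=B64: 2 rows → {MatchID,Venue} = (R43, 47), (R43, 47) ✓
Every HomeTeam value is associated with a single {MatchID, Venue} value, so HomeTeam -> {MatchID, Venue} holds.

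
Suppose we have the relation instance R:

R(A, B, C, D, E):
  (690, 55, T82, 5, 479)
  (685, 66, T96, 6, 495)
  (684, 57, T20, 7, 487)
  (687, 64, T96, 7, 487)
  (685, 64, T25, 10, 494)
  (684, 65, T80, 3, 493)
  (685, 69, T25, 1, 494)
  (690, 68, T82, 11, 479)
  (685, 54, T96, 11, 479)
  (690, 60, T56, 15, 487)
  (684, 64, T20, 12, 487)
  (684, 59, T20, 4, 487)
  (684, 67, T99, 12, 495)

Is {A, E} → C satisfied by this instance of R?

(A=690, E=479): 2 rows → C = T82, T82 ✓
(A=685, E=495): 1 row → C = T96 ✓
(A=684, E=487): 3 rows → C = T20, T20, T20 ✓
(A=687, E=487): 1 row → C = T96 ✓
(A=685, E=494): 2 rows → C = T25, T25 ✓
(A=684, E=493): 1 row → C = T80 ✓
(A=685, E=479): 1 row → C = T96 ✓
(A=690, E=487): 1 row → C = T56 ✓
(A=684, E=495): 1 row → C = T99 ✓
Every {A, E} value is associated with a single C value, so {A, E} → C holds.

Yes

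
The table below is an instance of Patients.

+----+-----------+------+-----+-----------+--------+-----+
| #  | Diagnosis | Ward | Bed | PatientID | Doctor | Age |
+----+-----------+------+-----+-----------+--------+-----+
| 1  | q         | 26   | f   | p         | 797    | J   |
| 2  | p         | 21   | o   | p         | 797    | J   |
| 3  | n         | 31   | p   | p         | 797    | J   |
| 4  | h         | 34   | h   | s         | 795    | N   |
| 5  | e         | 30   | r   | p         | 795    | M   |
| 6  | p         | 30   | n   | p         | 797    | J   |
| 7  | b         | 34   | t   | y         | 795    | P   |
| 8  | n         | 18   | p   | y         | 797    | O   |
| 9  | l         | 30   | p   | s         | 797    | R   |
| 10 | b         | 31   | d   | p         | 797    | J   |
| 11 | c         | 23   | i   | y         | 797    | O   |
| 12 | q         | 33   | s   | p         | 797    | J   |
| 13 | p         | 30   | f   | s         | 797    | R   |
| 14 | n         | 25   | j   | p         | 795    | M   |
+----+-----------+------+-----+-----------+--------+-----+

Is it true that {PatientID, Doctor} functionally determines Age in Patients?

Yes

(PatientID=p, Doctor=797): rows 1, 2, 3, 6, 10, 12 → Age = J, J, J, J, J, J ✓
(PatientID=s, Doctor=795): row 4 → Age = N ✓
(PatientID=p, Doctor=795): rows 5, 14 → Age = M, M ✓
(PatientID=y, Doctor=795): row 7 → Age = P ✓
(PatientID=y, Doctor=797): rows 8, 11 → Age = O, O ✓
(PatientID=s, Doctor=797): rows 9, 13 → Age = R, R ✓
Every {PatientID, Doctor} value is associated with a single Age value, so {PatientID, Doctor} → Age holds.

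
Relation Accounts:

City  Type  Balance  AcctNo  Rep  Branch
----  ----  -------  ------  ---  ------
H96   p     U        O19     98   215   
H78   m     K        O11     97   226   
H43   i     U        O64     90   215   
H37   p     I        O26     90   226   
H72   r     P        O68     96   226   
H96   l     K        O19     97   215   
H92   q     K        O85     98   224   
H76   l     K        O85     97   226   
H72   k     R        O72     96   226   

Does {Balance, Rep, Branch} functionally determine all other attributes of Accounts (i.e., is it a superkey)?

Two distinct rows share (Balance=K, Rep=97, Branch=226), so {Balance, Rep, Branch} does not determine every attribute — not a superkey.

No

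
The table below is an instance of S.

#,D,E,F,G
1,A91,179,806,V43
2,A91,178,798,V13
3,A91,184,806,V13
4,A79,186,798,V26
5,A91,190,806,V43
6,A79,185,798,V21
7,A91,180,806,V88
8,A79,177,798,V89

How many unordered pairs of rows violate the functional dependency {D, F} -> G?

(D=A91, F=806): violating pairs (1,3), (1,7), (3,5), (3,7), (5,7) — 5 pairs.
(D=A79, F=798): violating pairs (4,6), (4,8), (6,8) — 3 pairs.

8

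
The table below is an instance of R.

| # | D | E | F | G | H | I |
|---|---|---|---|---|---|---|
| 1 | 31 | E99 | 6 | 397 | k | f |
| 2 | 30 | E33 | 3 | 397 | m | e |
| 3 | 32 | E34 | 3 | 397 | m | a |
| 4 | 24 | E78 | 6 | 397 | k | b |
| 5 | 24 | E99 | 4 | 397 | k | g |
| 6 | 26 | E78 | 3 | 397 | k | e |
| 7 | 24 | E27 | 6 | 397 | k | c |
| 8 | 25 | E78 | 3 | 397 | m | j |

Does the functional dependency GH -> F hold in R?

No

(G=397, H=k): rows 1, 4, 5, 6, 7 → F takes values {6, 4, 3} — violation
(G=397, H=m): rows 2, 3, 8 → F = 3, 3, 3 ✓
Two rows agree on GH but differ on F, so GH -> F does not hold.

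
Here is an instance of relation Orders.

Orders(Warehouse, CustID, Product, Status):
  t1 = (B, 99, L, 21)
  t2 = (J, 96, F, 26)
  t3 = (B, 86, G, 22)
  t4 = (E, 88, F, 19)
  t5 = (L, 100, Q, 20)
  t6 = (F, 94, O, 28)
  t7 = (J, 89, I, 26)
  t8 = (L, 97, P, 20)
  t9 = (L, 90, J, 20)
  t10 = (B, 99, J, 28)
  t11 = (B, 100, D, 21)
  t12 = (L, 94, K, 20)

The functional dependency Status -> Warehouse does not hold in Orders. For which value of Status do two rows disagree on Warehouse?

Status=21: rows 1, 11 → Warehouse = B, B ✓
Status=26: rows 2, 7 → Warehouse = J, J ✓
Status=22: row 3 → Warehouse = B ✓
Status=19: row 4 → Warehouse = E ✓
Status=20: rows 5, 8, 9, 12 → Warehouse = L, L, L, L ✓
Status=28: rows 6, 10 → Warehouse takes values {F, B} — violation
The only Status value with inconsistent Warehouse is Status=28.

28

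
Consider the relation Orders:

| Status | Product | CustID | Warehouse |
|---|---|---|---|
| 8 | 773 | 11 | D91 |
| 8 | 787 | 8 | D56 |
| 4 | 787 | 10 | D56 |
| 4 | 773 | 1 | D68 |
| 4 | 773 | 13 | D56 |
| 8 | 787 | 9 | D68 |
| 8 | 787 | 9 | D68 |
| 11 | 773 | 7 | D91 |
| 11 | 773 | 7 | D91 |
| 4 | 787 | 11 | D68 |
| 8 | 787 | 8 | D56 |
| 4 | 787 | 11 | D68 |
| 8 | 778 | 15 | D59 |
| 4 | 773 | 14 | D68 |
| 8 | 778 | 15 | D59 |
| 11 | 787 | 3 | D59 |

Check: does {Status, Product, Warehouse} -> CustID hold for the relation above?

(Status=8, Product=773, Warehouse=D91): 1 row → CustID = 11 ✓
(Status=8, Product=787, Warehouse=D56): 2 rows → CustID = 8, 8 ✓
(Status=4, Product=787, Warehouse=D56): 1 row → CustID = 10 ✓
(Status=4, Product=773, Warehouse=D68): 2 rows → CustID takes values {1, 14} — violation
(Status=4, Product=773, Warehouse=D56): 1 row → CustID = 13 ✓
(Status=8, Product=787, Warehouse=D68): 2 rows → CustID = 9, 9 ✓
(Status=11, Product=773, Warehouse=D91): 2 rows → CustID = 7, 7 ✓
(Status=4, Product=787, Warehouse=D68): 2 rows → CustID = 11, 11 ✓
(Status=8, Product=778, Warehouse=D59): 2 rows → CustID = 15, 15 ✓
(Status=11, Product=787, Warehouse=D59): 1 row → CustID = 3 ✓
Two rows agree on {Status, Product, Warehouse} but differ on CustID, so {Status, Product, Warehouse} -> CustID does not hold.

No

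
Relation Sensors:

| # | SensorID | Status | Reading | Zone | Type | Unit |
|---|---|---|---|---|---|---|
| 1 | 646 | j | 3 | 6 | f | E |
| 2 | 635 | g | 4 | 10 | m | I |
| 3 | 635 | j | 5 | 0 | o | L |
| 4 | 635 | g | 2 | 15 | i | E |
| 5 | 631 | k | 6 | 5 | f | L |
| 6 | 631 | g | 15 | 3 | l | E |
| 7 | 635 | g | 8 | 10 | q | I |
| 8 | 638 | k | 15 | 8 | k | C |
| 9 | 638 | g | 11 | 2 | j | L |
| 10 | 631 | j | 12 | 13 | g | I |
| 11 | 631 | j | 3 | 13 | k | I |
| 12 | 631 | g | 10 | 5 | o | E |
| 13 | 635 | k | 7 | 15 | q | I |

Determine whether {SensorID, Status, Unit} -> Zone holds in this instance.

(SensorID=646, Status=j, Unit=E): row 1 → Zone = 6 ✓
(SensorID=635, Status=g, Unit=I): rows 2, 7 → Zone = 10, 10 ✓
(SensorID=635, Status=j, Unit=L): row 3 → Zone = 0 ✓
(SensorID=635, Status=g, Unit=E): row 4 → Zone = 15 ✓
(SensorID=631, Status=k, Unit=L): row 5 → Zone = 5 ✓
(SensorID=631, Status=g, Unit=E): rows 6, 12 → Zone takes values {3, 5} — violation
(SensorID=638, Status=k, Unit=C): row 8 → Zone = 8 ✓
(SensorID=638, Status=g, Unit=L): row 9 → Zone = 2 ✓
(SensorID=631, Status=j, Unit=I): rows 10, 11 → Zone = 13, 13 ✓
(SensorID=635, Status=k, Unit=I): row 13 → Zone = 15 ✓
Two rows agree on {SensorID, Status, Unit} but differ on Zone, so {SensorID, Status, Unit} -> Zone does not hold.

No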